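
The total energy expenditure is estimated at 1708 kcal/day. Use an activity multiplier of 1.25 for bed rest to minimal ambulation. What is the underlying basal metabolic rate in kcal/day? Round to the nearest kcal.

1366 kcal/day

BMR = TEE ÷ activity factor = 1708 ÷ 1.25 = 1366.4 kcal/day.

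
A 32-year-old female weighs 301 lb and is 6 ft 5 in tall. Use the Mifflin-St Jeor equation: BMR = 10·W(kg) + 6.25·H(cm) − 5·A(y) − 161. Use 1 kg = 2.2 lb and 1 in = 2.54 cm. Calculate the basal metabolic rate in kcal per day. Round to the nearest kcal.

Convert to metric: weight = 301 ÷ 2.2 = 136.8182 kg; height = (6×12 + 5) × 2.54 = 77 × 2.54 = 195.58 cm.
Mifflin-St Jeor (female): BMR = 10(136.8182) + 6.25(195.58) − 5(32) − 161 = 1368.1818 + 1222.375 − 160 − 161 = 2269.5568 kcal/day.

2270 kcal per day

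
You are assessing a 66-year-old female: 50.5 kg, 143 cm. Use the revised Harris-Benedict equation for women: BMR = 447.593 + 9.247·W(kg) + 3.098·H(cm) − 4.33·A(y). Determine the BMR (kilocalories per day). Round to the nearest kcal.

Harris-Benedict: BMR = 447.593 + 9.247(50.5) + 3.098(143) − 4.33(66) = 1071.8005 kcal/day.

1072 kilocalories per day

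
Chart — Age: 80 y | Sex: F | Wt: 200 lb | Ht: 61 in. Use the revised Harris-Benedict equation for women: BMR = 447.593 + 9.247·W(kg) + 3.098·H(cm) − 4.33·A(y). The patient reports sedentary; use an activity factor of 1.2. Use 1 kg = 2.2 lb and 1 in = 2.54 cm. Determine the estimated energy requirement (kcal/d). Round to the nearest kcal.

Convert to metric: weight = 200 ÷ 2.2 = 90.9091 kg; height = 61 × 2.54 = 154.94 cm.
Harris-Benedict: BMR = 447.593 + 9.247(90.9091) + 3.098(154.94) − 4.33(80) = 1421.8335 kcal/day.
TEE = BMR × activity factor = 1421.8335 × 1.2 = 1706.2002 kcal/day.

1706 kcal/d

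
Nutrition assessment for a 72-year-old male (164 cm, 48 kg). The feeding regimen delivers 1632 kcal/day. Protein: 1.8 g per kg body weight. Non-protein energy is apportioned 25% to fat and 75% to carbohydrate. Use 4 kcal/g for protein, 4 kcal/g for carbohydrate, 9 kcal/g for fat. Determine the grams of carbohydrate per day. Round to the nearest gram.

Protein = 1.8 × 48 = 86.4 g → 86.4 × 4 = 345.6 kcal.
Non-protein calories = 1632 − 345.6 = 1286.4 kcal.
Fat: 25% × 1286.4 = 321.6 kcal; carbohydrate: 964.8 kcal.
Carbohydrate: 964.8 kcal ÷ 4 kcal/g = 241.2 g.

241 g/day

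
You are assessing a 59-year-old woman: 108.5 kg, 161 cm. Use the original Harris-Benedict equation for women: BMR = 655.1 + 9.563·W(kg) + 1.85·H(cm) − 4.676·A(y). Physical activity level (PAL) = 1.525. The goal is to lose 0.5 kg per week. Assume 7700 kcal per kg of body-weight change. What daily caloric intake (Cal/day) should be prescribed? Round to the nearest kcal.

2065 Cal/day

Harris-Benedict: BMR = 655.1 + 9.563(108.5) + 1.85(161) − 4.676(59) = 1714.6515 kcal/day.
TEE = 1714.6515 × 1.525 = 2614.8435 kcal/day.
Required daily deficit = 0.5 × 7700 ÷ 7 = 550 kcal/day.
Target intake = 2614.8435 − 550 = 2064.8435 kcal/day.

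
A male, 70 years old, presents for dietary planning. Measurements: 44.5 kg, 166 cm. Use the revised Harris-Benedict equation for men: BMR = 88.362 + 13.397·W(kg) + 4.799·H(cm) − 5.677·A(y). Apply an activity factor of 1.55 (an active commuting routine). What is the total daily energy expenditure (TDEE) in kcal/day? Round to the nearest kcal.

1680 kcal/day

Harris-Benedict: BMR = 88.362 + 13.397(44.5) + 4.799(166) − 5.677(70) = 1083.7725 kcal/day.
TEE = BMR × activity factor = 1083.7725 × 1.55 = 1679.8474 kcal/day.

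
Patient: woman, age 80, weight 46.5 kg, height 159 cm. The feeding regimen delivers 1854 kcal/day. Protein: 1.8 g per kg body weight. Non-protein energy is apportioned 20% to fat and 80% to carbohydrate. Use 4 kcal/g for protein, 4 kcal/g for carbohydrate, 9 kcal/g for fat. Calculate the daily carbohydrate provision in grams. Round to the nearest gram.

Protein = 1.8 × 46.5 = 83.7 g → 83.7 × 4 = 334.8 kcal.
Non-protein calories = 1854 − 334.8 = 1519.2 kcal.
Fat: 20% × 1519.2 = 303.84 kcal; carbohydrate: 1215.36 kcal.
Carbohydrate: 1215.36 kcal ÷ 4 kcal/g = 303.84 g.

304 g/day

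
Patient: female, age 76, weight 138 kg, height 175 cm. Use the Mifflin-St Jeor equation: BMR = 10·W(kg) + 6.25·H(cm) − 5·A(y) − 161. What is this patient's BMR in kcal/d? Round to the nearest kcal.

Mifflin-St Jeor (female): BMR = 10(138) + 6.25(175) − 5(76) − 161 = 1380 + 1093.75 − 380 − 161 = 1932.75 kcal/day.

1933 kcal/d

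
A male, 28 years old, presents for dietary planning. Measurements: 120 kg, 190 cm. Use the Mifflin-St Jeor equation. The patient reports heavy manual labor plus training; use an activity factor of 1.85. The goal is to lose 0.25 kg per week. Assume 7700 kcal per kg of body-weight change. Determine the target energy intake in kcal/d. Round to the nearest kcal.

3892 kcal/d

Mifflin-St Jeor (male): BMR = 10(120) + 6.25(190) − 5(28) + 5 = 1200 + 1187.5 − 140 + 5 = 2252.5 kcal/day.
TEE = 2252.5 × 1.85 = 4167.125 kcal/day.
Required daily deficit = 0.25 × 7700 ÷ 7 = 275 kcal/day.
Target intake = 4167.125 − 275 = 3892.125 kcal/day.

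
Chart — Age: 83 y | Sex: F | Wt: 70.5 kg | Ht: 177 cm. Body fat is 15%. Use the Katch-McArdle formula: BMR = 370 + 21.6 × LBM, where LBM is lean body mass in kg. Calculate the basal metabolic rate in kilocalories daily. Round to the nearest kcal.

LBM = 70.5 × (1 − 0.15) = 59.925 kg. Katch-McArdle: BMR = 370 + 21.6 × 59.925 = 1664.38 kcal/day.

1664 kilocalories daily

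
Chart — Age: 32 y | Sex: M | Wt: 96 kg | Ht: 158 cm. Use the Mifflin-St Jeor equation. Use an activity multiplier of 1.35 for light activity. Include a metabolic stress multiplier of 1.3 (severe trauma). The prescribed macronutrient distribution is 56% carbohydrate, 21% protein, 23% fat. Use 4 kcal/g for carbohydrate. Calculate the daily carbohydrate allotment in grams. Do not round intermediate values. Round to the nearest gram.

Mifflin-St Jeor (male): BMR = 10(96) + 6.25(158) − 5(32) + 5 = 960 + 987.5 − 160 + 5 = 1792.5 kcal/day.
TEE = 1792.5 × 1.35 = 2419.875 kcal/day.
With stress factor 1.3: 2419.875 × 1.3 = 3145.8375 kcal/day.
Carbohydrate energy = 56% × 3145.8375 = 1761.669 kcal.
Carbohydrate = 1761.669 ÷ 4 kcal/g = 440.4173 g.

440 g/day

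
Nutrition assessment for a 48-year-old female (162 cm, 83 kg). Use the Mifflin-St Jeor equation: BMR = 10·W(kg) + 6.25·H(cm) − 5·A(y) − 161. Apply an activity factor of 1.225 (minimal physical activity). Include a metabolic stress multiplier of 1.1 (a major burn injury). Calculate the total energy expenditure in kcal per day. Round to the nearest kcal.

1942 kcal per day

Mifflin-St Jeor (female): BMR = 10(83) + 6.25(162) − 5(48) − 161 = 830 + 1012.5 − 240 − 161 = 1441.5 kcal/day.
TEE = BMR × activity factor = 1441.5 × 1.225 = 1765.8375 kcal/day.
Apply stress factor: 1765.8375 × 1.1 = 1942.4213 kcal/day.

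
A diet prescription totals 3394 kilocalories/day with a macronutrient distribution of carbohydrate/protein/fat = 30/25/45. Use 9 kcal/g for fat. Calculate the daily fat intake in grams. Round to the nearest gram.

170 g/day

Fat energy = 45% × 3394 = 1527.3 kcal.
At 9 kcal/g: 1527.3 ÷ 9 = 169.7 g.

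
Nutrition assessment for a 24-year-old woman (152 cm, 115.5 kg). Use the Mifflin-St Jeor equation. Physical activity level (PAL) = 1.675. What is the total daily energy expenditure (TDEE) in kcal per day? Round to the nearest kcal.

3055 kcal per day

Mifflin-St Jeor (female): BMR = 10(115.5) + 6.25(152) − 5(24) − 161 = 1155 + 950 − 120 − 161 = 1824 kcal/day.
TEE = BMR × activity factor = 1824 × 1.675 = 3055.2 kcal/day.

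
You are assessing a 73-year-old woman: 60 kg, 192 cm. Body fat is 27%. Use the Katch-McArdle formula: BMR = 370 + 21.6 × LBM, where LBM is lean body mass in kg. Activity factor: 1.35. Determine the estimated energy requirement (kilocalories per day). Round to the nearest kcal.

LBM = 60 × (1 − 0.27) = 43.8 kg. Katch-McArdle: BMR = 370 + 21.6 × 43.8 = 1316.08 kcal/day.
TEE = BMR × activity factor = 1316.08 × 1.35 = 1776.708 kcal/day.

1777 kilocalories per day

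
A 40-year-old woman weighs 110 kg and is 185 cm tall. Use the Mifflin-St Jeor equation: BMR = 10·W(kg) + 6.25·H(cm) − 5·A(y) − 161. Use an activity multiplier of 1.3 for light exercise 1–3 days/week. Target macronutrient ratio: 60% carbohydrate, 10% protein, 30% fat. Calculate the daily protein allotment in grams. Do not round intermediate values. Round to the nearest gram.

62 g/day

Mifflin-St Jeor (female): BMR = 10(110) + 6.25(185) − 5(40) − 161 = 1100 + 1156.25 − 200 − 161 = 1895.25 kcal/day.
TEE = 1895.25 × 1.3 = 2463.825 kcal/day.
Protein energy = 10% × 2463.825 = 246.3825 kcal.
Protein = 246.3825 ÷ 4 kcal/g = 61.5956 g.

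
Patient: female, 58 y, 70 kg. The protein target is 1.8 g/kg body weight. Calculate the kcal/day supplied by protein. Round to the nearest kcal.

Protein = 1.8 g/kg × 70 kg = 126 g/day.
Protein energy = 126 g × 4 kcal/g = 504 kcal/day.

504 kcal/day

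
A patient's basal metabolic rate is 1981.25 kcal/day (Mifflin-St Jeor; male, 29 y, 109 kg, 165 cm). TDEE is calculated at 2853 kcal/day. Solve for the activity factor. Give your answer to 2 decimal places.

Activity factor = TEE ÷ BMR = 2853 ÷ 1981.25 = 1.44.

1.44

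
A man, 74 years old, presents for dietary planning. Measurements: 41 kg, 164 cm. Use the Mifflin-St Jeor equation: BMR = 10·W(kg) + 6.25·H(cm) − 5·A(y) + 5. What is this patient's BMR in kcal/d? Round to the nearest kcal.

1070 kcal/d

Mifflin-St Jeor (male): BMR = 10(41) + 6.25(164) − 5(74) + 5 = 410 + 1025 − 370 + 5 = 1070 kcal/day.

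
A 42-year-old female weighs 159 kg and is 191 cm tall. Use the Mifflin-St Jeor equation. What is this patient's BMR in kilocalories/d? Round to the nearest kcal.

2413 kilocalories/d

Mifflin-St Jeor (female): BMR = 10(159) + 6.25(191) − 5(42) − 161 = 1590 + 1193.75 − 210 − 161 = 2412.75 kcal/day.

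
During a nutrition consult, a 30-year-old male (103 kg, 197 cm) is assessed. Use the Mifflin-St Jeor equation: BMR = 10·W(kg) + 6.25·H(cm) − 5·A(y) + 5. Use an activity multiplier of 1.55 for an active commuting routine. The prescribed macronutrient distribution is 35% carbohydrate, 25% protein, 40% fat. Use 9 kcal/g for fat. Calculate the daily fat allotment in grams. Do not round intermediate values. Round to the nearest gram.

Mifflin-St Jeor (male): BMR = 10(103) + 6.25(197) − 5(30) + 5 = 1030 + 1231.25 − 150 + 5 = 2116.25 kcal/day.
TEE = 2116.25 × 1.55 = 3280.1875 kcal/day.
Fat energy = 40% × 3280.1875 = 1312.075 kcal.
Fat = 1312.075 ÷ 9 kcal/g = 145.7861 g.

146 g/day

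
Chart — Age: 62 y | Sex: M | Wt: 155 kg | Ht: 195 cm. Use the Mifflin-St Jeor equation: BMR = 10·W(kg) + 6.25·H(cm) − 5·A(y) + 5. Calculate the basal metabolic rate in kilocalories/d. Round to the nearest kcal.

2464 kilocalories/d

Mifflin-St Jeor (male): BMR = 10(155) + 6.25(195) − 5(62) + 5 = 1550 + 1218.75 − 310 + 5 = 2463.75 kcal/day.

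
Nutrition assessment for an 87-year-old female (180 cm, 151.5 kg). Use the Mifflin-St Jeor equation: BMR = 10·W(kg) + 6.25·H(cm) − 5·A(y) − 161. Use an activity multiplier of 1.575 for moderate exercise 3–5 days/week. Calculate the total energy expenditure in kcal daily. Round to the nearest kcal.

3219 kcal daily

Mifflin-St Jeor (female): BMR = 10(151.5) + 6.25(180) − 5(87) − 161 = 1515 + 1125 − 435 − 161 = 2044 kcal/day.
TEE = BMR × activity factor = 2044 × 1.575 = 3219.3 kcal/day.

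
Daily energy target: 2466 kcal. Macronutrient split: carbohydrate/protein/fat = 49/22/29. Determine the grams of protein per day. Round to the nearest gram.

Protein energy = 22% × 2466 = 542.52 kcal.
At 4 kcal/g: 542.52 ÷ 4 = 135.63 g.

136 g/day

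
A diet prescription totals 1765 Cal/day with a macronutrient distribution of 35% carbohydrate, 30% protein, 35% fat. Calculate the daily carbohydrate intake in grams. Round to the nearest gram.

154 g/day

Carbohydrate energy = 35% × 1765 = 617.75 kcal.
At 4 kcal/g: 617.75 ÷ 4 = 154.4375 g.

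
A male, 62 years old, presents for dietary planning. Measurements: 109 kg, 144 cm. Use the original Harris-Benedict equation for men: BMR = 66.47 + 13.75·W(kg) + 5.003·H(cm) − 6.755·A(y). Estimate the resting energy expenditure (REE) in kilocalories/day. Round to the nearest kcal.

Harris-Benedict: BMR = 66.47 + 13.75(109) + 5.003(144) − 6.755(62) = 1866.842 kcal/day.

1867 kilocalories/day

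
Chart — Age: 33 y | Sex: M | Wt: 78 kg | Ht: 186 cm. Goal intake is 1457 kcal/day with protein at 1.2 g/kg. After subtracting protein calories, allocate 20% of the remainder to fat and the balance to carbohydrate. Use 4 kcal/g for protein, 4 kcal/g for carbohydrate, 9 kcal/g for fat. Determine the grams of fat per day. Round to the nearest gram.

24 g/day

Protein = 1.2 × 78 = 93.6 g → 93.6 × 4 = 374.4 kcal.
Non-protein calories = 1457 − 374.4 = 1082.6 kcal.
Fat: 20% × 1082.6 = 216.52 kcal; carbohydrate: 866.08 kcal.
Fat: 216.52 kcal ÷ 9 kcal/g = 24.0578 g.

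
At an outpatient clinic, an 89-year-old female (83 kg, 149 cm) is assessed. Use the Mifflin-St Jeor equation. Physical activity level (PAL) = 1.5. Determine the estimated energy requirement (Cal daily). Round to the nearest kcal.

Mifflin-St Jeor (female): BMR = 10(83) + 6.25(149) − 5(89) − 161 = 830 + 931.25 − 445 − 161 = 1155.25 kcal/day.
TEE = BMR × activity factor = 1155.25 × 1.5 = 1732.875 kcal/day.

1733 Cal daily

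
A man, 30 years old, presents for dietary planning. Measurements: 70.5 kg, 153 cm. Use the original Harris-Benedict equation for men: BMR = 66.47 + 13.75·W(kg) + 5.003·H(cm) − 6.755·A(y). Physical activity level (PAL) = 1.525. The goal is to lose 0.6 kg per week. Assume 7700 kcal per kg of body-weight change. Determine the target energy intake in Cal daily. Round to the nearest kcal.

Harris-Benedict: BMR = 66.47 + 13.75(70.5) + 5.003(153) − 6.755(30) = 1598.654 kcal/day.
TEE = 1598.654 × 1.525 = 2437.9474 kcal/day.
Required daily deficit = 0.6 × 7700 ÷ 7 = 660 kcal/day.
Target intake = 2437.9474 − 660 = 1777.9474 kcal/day.

1778 Cal daily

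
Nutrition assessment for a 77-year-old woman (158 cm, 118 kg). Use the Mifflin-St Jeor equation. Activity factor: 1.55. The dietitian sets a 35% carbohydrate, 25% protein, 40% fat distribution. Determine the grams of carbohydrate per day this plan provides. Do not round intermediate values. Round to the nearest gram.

220 g/day

Mifflin-St Jeor (female): BMR = 10(118) + 6.25(158) − 5(77) − 161 = 1180 + 987.5 − 385 − 161 = 1621.5 kcal/day.
TEE = 1621.5 × 1.55 = 2513.325 kcal/day.
Carbohydrate energy = 35% × 2513.325 = 879.6638 kcal.
Carbohydrate = 879.6638 ÷ 4 kcal/g = 219.9159 g.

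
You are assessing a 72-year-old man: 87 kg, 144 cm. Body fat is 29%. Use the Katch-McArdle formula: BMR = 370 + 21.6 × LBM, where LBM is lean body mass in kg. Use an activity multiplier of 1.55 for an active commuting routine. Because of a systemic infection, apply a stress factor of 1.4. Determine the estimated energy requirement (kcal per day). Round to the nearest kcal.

3698 kcal per day

LBM = 87 × (1 − 0.29) = 61.77 kg. Katch-McArdle: BMR = 370 + 21.6 × 61.77 = 1704.232 kcal/day.
TEE = BMR × activity factor = 1704.232 × 1.55 = 2641.5596 kcal/day.
Apply stress factor: 2641.5596 × 1.4 = 3698.1834 kcal/day.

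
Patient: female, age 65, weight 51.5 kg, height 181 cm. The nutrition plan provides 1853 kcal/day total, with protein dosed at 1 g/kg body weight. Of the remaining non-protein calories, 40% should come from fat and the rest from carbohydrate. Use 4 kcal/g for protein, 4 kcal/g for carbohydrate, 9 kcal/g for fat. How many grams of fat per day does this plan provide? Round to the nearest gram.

73 g/day

Protein = 1 × 51.5 = 51.5 g → 51.5 × 4 = 206 kcal.
Non-protein calories = 1853 − 206 = 1647 kcal.
Fat: 40% × 1647 = 658.8 kcal; carbohydrate: 988.2 kcal.
Fat: 658.8 kcal ÷ 9 kcal/g = 73.2 g.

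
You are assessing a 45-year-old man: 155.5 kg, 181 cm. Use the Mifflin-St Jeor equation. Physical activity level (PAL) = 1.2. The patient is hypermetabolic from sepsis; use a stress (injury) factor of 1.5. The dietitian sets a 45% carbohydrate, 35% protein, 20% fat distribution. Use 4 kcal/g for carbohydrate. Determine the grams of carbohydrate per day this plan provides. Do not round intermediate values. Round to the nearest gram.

499 g/day

Mifflin-St Jeor (male): BMR = 10(155.5) + 6.25(181) − 5(45) + 5 = 1555 + 1131.25 − 225 + 5 = 2466.25 kcal/day.
TEE = 2466.25 × 1.2 = 2959.5 kcal/day.
With stress factor 1.5: 2959.5 × 1.5 = 4439.25 kcal/day.
Carbohydrate energy = 45% × 4439.25 = 1997.6625 kcal.
Carbohydrate = 1997.6625 ÷ 4 kcal/g = 499.4156 g.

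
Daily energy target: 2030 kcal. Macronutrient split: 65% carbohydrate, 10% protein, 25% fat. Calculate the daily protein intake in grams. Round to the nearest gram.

Protein energy = 10% × 2030 = 203 kcal.
At 4 kcal/g: 203 ÷ 4 = 50.75 g.

51 g/day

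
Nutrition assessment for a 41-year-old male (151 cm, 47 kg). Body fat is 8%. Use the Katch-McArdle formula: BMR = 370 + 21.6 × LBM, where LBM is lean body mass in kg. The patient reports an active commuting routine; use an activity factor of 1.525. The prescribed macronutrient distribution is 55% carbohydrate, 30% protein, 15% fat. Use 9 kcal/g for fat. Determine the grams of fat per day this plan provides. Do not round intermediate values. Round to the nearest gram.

LBM = 47 × (1 − 0.08) = 43.24 kg. Katch-McArdle: BMR = 370 + 21.6 × 43.24 = 1303.984 kcal/day.
TEE = 1303.984 × 1.525 = 1988.5756 kcal/day.
Fat energy = 15% × 1988.5756 = 298.2863 kcal.
Fat = 298.2863 ÷ 9 kcal/g = 33.1429 g.

33 g/day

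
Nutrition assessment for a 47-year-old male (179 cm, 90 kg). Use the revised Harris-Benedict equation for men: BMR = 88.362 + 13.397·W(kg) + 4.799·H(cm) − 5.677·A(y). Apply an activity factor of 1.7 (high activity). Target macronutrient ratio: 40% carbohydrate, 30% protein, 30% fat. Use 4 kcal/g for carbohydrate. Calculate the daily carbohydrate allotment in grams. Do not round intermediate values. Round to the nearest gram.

Harris-Benedict: BMR = 88.362 + 13.397(90) + 4.799(179) − 5.677(47) = 1886.294 kcal/day.
TEE = 1886.294 × 1.7 = 3206.6998 kcal/day.
Carbohydrate energy = 40% × 3206.6998 = 1282.6799 kcal.
Carbohydrate = 1282.6799 ÷ 4 kcal/g = 320.67 g.

321 g/day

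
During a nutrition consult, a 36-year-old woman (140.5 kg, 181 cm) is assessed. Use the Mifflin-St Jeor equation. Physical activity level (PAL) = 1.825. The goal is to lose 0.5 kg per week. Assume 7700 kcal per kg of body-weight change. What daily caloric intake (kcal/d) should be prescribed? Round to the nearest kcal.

3456 kcal/d

Mifflin-St Jeor (female): BMR = 10(140.5) + 6.25(181) − 5(36) − 161 = 1405 + 1131.25 − 180 − 161 = 2195.25 kcal/day.
TEE = 2195.25 × 1.825 = 4006.3313 kcal/day.
Required daily deficit = 0.5 × 7700 ÷ 7 = 550 kcal/day.
Target intake = 4006.3313 − 550 = 3456.3313 kcal/day.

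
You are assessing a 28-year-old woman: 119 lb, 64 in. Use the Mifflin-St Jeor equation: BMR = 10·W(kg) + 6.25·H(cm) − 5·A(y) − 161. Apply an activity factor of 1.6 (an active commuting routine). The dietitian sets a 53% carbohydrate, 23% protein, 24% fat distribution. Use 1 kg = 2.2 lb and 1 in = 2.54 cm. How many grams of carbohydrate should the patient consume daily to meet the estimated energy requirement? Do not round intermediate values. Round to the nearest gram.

266 g/day

Convert to metric: weight = 119 ÷ 2.2 = 54.0909 kg; height = 64 × 2.54 = 162.56 cm.
Mifflin-St Jeor (female): BMR = 10(54.0909) + 6.25(162.56) − 5(28) − 161 = 540.9091 + 1016 − 140 − 161 = 1255.9091 kcal/day.
TEE = 1255.9091 × 1.6 = 2009.4545 kcal/day.
Carbohydrate energy = 53% × 2009.4545 = 1065.0109 kcal.
Carbohydrate = 1065.0109 ÷ 4 kcal/g = 266.2527 g.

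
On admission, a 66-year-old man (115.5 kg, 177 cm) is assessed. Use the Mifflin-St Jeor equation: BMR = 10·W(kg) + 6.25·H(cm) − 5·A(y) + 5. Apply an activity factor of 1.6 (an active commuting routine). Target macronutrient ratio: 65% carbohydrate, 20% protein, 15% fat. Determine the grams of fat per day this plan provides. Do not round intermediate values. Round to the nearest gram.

52 g/day

Mifflin-St Jeor (male): BMR = 10(115.5) + 6.25(177) − 5(66) + 5 = 1155 + 1106.25 − 330 + 5 = 1936.25 kcal/day.
TEE = 1936.25 × 1.6 = 3098 kcal/day.
Fat energy = 15% × 3098 = 464.7 kcal.
Fat = 464.7 ÷ 9 kcal/g = 51.6333 g.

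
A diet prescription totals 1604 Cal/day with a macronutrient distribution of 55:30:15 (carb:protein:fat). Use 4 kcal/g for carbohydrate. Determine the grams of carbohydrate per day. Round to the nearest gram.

221 g/day

Carbohydrate energy = 55% × 1604 = 882.2 kcal.
At 4 kcal/g: 882.2 ÷ 4 = 220.55 g.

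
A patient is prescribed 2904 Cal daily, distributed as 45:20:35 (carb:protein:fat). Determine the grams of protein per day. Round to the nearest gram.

145 g/day

Protein energy = 20% × 2904 = 580.8 kcal.
At 4 kcal/g: 580.8 ÷ 4 = 145.2 g.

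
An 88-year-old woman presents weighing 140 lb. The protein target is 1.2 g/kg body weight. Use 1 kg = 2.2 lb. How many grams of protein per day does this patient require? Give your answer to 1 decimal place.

76.4 g/day

Weight in kg = 140 ÷ 2.2 = 63.6364 kg.
Protein = 1.2 g/kg × 63.6364 kg = 76.3636 g/day.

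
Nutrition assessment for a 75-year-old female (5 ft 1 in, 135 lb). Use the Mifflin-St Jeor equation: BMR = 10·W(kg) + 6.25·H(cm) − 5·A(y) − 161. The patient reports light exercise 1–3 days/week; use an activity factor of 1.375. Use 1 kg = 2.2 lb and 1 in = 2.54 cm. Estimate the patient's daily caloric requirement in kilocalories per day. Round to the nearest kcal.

1438 kilocalories per day

Convert to metric: weight = 135 ÷ 2.2 = 61.3636 kg; height = (5×12 + 1) × 2.54 = 61 × 2.54 = 154.94 cm.
Mifflin-St Jeor (female): BMR = 10(61.3636) + 6.25(154.94) − 5(75) − 161 = 613.6364 + 968.375 − 375 − 161 = 1046.0114 kcal/day.
TEE = BMR × activity factor = 1046.0114 × 1.375 = 1438.2656 kcal/day.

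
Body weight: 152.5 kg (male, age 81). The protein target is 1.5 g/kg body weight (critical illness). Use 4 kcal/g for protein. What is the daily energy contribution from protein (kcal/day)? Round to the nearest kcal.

Protein = 1.5 g/kg × 152.5 kg = 228.75 g/day.
Protein energy = 228.75 g × 4 kcal/g = 915 kcal/day.

915 kcal/day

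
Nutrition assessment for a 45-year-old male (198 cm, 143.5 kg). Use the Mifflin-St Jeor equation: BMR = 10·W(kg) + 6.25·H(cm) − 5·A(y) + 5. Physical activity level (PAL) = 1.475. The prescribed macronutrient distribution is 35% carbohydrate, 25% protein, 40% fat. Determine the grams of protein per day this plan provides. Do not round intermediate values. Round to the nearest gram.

Mifflin-St Jeor (male): BMR = 10(143.5) + 6.25(198) − 5(45) + 5 = 1435 + 1237.5 − 225 + 5 = 2452.5 kcal/day.
TEE = 2452.5 × 1.475 = 3617.4375 kcal/day.
Protein energy = 25% × 3617.4375 = 904.3594 kcal.
Protein = 904.3594 ÷ 4 kcal/g = 226.0898 g.

226 g/day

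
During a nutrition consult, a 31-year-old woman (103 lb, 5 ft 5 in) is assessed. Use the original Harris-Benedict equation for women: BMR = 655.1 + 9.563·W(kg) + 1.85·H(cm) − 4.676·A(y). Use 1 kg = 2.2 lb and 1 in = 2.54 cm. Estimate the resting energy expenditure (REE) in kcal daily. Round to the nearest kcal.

1263 kcal daily

Convert to metric: weight = 103 ÷ 2.2 = 46.8182 kg; height = (5×12 + 5) × 2.54 = 65 × 2.54 = 165.1 cm.
Harris-Benedict: BMR = 655.1 + 9.563(46.8182) + 1.85(165.1) − 4.676(31) = 1263.3013 kcal/day.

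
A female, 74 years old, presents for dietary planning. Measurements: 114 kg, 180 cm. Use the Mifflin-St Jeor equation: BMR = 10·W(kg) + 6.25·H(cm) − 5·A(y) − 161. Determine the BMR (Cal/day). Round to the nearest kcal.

Mifflin-St Jeor (female): BMR = 10(114) + 6.25(180) − 5(74) − 161 = 1140 + 1125 − 370 − 161 = 1734 kcal/day.

1734 Cal/day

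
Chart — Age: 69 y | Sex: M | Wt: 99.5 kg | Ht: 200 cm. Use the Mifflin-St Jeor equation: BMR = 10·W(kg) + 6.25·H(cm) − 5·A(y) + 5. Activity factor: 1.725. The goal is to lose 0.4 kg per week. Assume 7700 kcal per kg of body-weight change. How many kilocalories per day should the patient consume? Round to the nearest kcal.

2846 kilocalories per day

Mifflin-St Jeor (male): BMR = 10(99.5) + 6.25(200) − 5(69) + 5 = 995 + 1250 − 345 + 5 = 1905 kcal/day.
TEE = 1905 × 1.725 = 3286.125 kcal/day.
Required daily deficit = 0.4 × 7700 ÷ 7 = 440 kcal/day.
Target intake = 3286.125 − 440 = 2846.125 kcal/day.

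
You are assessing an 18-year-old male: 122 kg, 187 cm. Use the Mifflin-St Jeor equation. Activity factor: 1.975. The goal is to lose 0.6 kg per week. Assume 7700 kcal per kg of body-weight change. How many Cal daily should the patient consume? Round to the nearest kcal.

3890 Cal daily

Mifflin-St Jeor (male): BMR = 10(122) + 6.25(187) − 5(18) + 5 = 1220 + 1168.75 − 90 + 5 = 2303.75 kcal/day.
TEE = 2303.75 × 1.975 = 4549.9063 kcal/day.
Required daily deficit = 0.6 × 7700 ÷ 7 = 660 kcal/day.
Target intake = 4549.9063 − 660 = 3889.9063 kcal/day.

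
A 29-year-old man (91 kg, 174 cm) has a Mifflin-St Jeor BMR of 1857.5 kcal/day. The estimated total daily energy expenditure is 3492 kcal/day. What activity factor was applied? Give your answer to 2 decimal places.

Activity factor = TEE ÷ BMR = 3492 ÷ 1857.5 = 1.88.

1.88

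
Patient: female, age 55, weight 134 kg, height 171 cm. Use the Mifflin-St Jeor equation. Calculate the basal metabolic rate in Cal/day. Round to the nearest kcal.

1973 Cal/day

Mifflin-St Jeor (female): BMR = 10(134) + 6.25(171) − 5(55) − 161 = 1340 + 1068.75 − 275 − 161 = 1972.75 kcal/day.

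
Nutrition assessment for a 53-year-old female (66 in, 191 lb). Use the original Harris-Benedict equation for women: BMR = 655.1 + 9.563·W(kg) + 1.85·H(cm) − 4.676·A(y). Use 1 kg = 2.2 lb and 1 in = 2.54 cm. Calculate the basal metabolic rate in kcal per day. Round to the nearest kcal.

Convert to metric: weight = 191 ÷ 2.2 = 86.8182 kg; height = 66 × 2.54 = 167.64 cm.
Harris-Benedict: BMR = 655.1 + 9.563(86.8182) + 1.85(167.64) − 4.676(53) = 1547.6483 kcal/day.

1548 kcal per day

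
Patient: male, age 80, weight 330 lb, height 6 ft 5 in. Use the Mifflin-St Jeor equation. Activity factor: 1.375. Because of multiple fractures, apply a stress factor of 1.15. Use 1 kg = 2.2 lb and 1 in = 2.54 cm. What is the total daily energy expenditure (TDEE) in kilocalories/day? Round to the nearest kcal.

3680 kilocalories/day

Convert to metric: weight = 330 ÷ 2.2 = 150 kg; height = (6×12 + 5) × 2.54 = 77 × 2.54 = 195.58 cm.
Mifflin-St Jeor (male): BMR = 10(150) + 6.25(195.58) − 5(80) + 5 = 1500 + 1222.375 − 400 + 5 = 2327.375 kcal/day.
TEE = BMR × activity factor = 2327.375 × 1.375 = 3200.1406 kcal/day.
Apply stress factor: 3200.1406 × 1.15 = 3680.1617 kcal/day.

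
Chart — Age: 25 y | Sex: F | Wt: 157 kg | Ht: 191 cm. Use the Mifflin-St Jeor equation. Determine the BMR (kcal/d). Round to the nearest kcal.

2478 kcal/d

Mifflin-St Jeor (female): BMR = 10(157) + 6.25(191) − 5(25) − 161 = 1570 + 1193.75 − 125 − 161 = 2477.75 kcal/day.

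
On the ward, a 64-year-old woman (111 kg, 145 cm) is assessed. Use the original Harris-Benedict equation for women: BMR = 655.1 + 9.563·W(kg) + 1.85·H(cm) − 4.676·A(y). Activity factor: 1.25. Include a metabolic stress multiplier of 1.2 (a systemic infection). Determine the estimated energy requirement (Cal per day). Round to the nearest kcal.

Harris-Benedict: BMR = 655.1 + 9.563(111) + 1.85(145) − 4.676(64) = 1685.579 kcal/day.
TEE = BMR × activity factor = 1685.579 × 1.25 = 2106.9738 kcal/day.
Apply stress factor: 2106.9738 × 1.2 = 2528.3685 kcal/day.

2528 Cal per day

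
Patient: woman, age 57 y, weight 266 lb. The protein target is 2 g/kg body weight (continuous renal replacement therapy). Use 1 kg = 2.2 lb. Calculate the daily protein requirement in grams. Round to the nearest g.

242 g/day

Weight in kg = 266 ÷ 2.2 = 120.9091 kg.
Protein = 2 g/kg × 120.9091 kg = 241.8182 g/day.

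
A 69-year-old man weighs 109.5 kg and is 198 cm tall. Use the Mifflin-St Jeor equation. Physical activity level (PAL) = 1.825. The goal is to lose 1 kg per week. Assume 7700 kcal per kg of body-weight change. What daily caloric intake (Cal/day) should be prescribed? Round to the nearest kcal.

Mifflin-St Jeor (male): BMR = 10(109.5) + 6.25(198) − 5(69) + 5 = 1095 + 1237.5 − 345 + 5 = 1992.5 kcal/day.
TEE = 1992.5 × 1.825 = 3636.3125 kcal/day.
Required daily deficit = 1 × 7700 ÷ 7 = 1100 kcal/day.
Target intake = 3636.3125 − 1100 = 2536.3125 kcal/day.

2536 Cal/day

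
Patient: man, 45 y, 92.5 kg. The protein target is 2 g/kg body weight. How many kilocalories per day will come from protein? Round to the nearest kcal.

740 kcal/day

Protein = 2 g/kg × 92.5 kg = 185 g/day.
Protein energy = 185 g × 4 kcal/g = 740 kcal/day.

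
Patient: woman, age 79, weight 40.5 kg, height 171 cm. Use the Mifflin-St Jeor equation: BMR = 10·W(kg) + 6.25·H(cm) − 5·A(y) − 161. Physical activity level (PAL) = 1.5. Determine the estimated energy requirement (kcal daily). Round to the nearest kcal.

Mifflin-St Jeor (female): BMR = 10(40.5) + 6.25(171) − 5(79) − 161 = 405 + 1068.75 − 395 − 161 = 917.75 kcal/day.
TEE = BMR × activity factor = 917.75 × 1.5 = 1376.625 kcal/day.

1377 kcal daily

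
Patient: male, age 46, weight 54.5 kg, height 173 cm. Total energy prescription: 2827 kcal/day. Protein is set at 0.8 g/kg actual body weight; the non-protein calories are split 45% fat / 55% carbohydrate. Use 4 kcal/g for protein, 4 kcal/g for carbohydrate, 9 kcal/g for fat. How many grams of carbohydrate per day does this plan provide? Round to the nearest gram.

365 g/day

Protein = 0.8 × 54.5 = 43.6 g → 43.6 × 4 = 174.4 kcal.
Non-protein calories = 2827 − 174.4 = 2652.6 kcal.
Fat: 45% × 2652.6 = 1193.67 kcal; carbohydrate: 1458.93 kcal.
Carbohydrate: 1458.93 kcal ÷ 4 kcal/g = 364.7325 g.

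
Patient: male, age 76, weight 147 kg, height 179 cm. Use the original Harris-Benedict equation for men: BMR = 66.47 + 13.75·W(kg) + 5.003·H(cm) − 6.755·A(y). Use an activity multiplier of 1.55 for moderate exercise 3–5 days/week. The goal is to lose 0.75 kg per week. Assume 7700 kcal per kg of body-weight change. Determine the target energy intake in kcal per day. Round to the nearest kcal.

3003 kcal per day

Harris-Benedict: BMR = 66.47 + 13.75(147) + 5.003(179) − 6.755(76) = 2469.877 kcal/day.
TEE = 2469.877 × 1.55 = 3828.3094 kcal/day.
Required daily deficit = 0.75 × 7700 ÷ 7 = 825 kcal/day.
Target intake = 3828.3094 − 825 = 3003.3094 kcal/day.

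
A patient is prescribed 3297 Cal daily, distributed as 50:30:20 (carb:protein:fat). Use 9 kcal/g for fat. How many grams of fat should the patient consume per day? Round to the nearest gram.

73 g/day

Fat energy = 20% × 3297 = 659.4 kcal.
At 9 kcal/g: 659.4 ÷ 9 = 73.2667 g.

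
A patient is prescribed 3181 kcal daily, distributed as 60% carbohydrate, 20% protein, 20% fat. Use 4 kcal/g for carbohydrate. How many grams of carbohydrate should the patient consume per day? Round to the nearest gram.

477 g/day

Carbohydrate energy = 60% × 3181 = 1908.6 kcal.
At 4 kcal/g: 1908.6 ÷ 4 = 477.15 g.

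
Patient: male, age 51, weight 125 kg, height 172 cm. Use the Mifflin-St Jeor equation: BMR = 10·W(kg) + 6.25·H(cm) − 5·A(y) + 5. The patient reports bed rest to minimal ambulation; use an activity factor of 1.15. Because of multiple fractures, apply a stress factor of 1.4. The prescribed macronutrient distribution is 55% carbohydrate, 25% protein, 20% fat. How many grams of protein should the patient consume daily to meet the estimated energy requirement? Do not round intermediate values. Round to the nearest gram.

Mifflin-St Jeor (male): BMR = 10(125) + 6.25(172) − 5(51) + 5 = 1250 + 1075 − 255 + 5 = 2075 kcal/day.
TEE = 2075 × 1.15 = 2386.25 kcal/day.
With stress factor 1.4: 2386.25 × 1.4 = 3340.75 kcal/day.
Protein energy = 25% × 3340.75 = 835.1875 kcal.
Protein = 835.1875 ÷ 4 kcal/g = 208.7969 g.

209 g/day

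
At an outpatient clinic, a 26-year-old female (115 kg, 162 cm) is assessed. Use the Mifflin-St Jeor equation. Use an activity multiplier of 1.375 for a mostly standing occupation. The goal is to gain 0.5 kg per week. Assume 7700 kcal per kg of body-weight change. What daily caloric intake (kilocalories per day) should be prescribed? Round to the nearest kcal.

Mifflin-St Jeor (female): BMR = 10(115) + 6.25(162) − 5(26) − 161 = 1150 + 1012.5 − 130 − 161 = 1871.5 kcal/day.
TEE = 1871.5 × 1.375 = 2573.3125 kcal/day.
Required daily surplus = 0.5 × 7700 ÷ 7 = 550 kcal/day.
Target intake = 2573.3125 + 550 = 3123.3125 kcal/day.

3123 kilocalories per day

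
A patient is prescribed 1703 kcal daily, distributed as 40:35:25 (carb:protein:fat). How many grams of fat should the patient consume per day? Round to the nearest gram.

47 g/day

Fat energy = 25% × 1703 = 425.75 kcal.
At 9 kcal/g: 425.75 ÷ 9 = 47.3056 g.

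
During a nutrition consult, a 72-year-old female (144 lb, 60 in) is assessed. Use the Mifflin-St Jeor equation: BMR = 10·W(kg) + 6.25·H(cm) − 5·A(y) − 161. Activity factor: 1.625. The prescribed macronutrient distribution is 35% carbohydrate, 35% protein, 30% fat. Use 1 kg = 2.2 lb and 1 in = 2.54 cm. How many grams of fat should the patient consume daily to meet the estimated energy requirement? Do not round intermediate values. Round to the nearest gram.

Convert to metric: weight = 144 ÷ 2.2 = 65.4545 kg; height = 60 × 2.54 = 152.4 cm.
Mifflin-St Jeor (female): BMR = 10(65.4545) + 6.25(152.4) − 5(72) − 161 = 654.5455 + 952.5 − 360 − 161 = 1086.0455 kcal/day.
TEE = 1086.0455 × 1.625 = 1764.8239 kcal/day.
Fat energy = 30% × 1764.8239 = 529.4472 kcal.
Fat = 529.4472 ÷ 9 kcal/g = 58.8275 g.

59 g/day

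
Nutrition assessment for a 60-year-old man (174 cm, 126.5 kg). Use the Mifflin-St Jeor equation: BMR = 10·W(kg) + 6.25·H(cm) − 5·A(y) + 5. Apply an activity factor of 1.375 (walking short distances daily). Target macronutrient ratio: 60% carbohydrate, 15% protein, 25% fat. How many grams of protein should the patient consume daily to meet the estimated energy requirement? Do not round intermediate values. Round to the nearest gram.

106 g/day

Mifflin-St Jeor (male): BMR = 10(126.5) + 6.25(174) − 5(60) + 5 = 1265 + 1087.5 − 300 + 5 = 2057.5 kcal/day.
TEE = 2057.5 × 1.375 = 2829.0625 kcal/day.
Protein energy = 15% × 2829.0625 = 424.3594 kcal.
Protein = 424.3594 ÷ 4 kcal/g = 106.0898 g.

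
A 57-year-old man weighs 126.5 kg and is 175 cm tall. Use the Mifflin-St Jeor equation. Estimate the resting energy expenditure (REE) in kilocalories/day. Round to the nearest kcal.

Mifflin-St Jeor (male): BMR = 10(126.5) + 6.25(175) − 5(57) + 5 = 1265 + 1093.75 − 285 + 5 = 2078.75 kcal/day.

2079 kilocalories/day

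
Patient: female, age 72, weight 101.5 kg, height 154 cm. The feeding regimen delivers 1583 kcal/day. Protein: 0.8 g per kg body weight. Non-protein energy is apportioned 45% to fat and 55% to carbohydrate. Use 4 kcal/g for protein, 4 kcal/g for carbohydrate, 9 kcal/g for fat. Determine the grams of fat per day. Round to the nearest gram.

63 g/day

Protein = 0.8 × 101.5 = 81.2 g → 81.2 × 4 = 324.8 kcal.
Non-protein calories = 1583 − 324.8 = 1258.2 kcal.
Fat: 45% × 1258.2 = 566.19 kcal; carbohydrate: 692.01 kcal.
Fat: 566.19 kcal ÷ 9 kcal/g = 62.91 g.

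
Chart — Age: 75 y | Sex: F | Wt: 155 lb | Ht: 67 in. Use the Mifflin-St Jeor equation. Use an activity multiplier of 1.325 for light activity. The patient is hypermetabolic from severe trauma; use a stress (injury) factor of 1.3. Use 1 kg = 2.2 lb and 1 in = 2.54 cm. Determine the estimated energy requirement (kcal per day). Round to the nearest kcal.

2122 kcal per day

Convert to metric: weight = 155 ÷ 2.2 = 70.4545 kg; height = 67 × 2.54 = 170.18 cm.
Mifflin-St Jeor (female): BMR = 10(70.4545) + 6.25(170.18) − 5(75) − 161 = 704.5455 + 1063.625 − 375 − 161 = 1232.1705 kcal/day.
TEE = BMR × activity factor = 1232.1705 × 1.325 = 1632.6259 kcal/day.
Apply stress factor: 1632.6259 × 1.3 = 2122.4136 kcal/day.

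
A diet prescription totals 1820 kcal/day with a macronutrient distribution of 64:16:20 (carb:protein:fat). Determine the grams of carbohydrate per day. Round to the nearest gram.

Carbohydrate energy = 64% × 1820 = 1164.8 kcal.
At 4 kcal/g: 1164.8 ÷ 4 = 291.2 g.

291 g/day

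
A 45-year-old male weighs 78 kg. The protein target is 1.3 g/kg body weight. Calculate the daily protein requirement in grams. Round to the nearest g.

101 g/day

Protein = 1.3 g/kg × 78 kg = 101.4 g/day.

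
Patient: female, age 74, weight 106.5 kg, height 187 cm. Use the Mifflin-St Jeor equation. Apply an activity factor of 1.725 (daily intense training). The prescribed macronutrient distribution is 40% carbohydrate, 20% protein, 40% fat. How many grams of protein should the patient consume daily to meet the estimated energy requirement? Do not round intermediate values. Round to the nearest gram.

Mifflin-St Jeor (female): BMR = 10(106.5) + 6.25(187) − 5(74) − 161 = 1065 + 1168.75 − 370 − 161 = 1702.75 kcal/day.
TEE = 1702.75 × 1.725 = 2937.2438 kcal/day.
Protein energy = 20% × 2937.2438 = 587.4488 kcal.
Protein = 587.4488 ÷ 4 kcal/g = 146.8622 g.

147 g/day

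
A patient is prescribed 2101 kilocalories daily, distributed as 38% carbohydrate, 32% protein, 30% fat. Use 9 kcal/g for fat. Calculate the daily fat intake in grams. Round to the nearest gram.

Fat energy = 30% × 2101 = 630.3 kcal.
At 9 kcal/g: 630.3 ÷ 9 = 70.0333 g.

70 g/day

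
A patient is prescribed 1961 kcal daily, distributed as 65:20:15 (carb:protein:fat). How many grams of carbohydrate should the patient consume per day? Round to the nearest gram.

Carbohydrate energy = 65% × 1961 = 1274.65 kcal.
At 4 kcal/g: 1274.65 ÷ 4 = 318.6625 g.

319 g/day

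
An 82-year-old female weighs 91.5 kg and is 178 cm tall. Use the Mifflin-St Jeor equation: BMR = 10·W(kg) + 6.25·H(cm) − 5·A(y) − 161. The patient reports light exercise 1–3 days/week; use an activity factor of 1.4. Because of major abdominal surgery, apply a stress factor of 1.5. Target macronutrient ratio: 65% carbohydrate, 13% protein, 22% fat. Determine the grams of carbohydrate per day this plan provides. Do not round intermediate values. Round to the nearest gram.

Mifflin-St Jeor (female): BMR = 10(91.5) + 6.25(178) − 5(82) − 161 = 915 + 1112.5 − 410 − 161 = 1456.5 kcal/day.
TEE = 1456.5 × 1.4 = 2039.1 kcal/day.
With stress factor 1.5: 2039.1 × 1.5 = 3058.65 kcal/day.
Carbohydrate energy = 65% × 3058.65 = 1988.1225 kcal.
Carbohydrate = 1988.1225 ÷ 4 kcal/g = 497.0306 g.

497 g/day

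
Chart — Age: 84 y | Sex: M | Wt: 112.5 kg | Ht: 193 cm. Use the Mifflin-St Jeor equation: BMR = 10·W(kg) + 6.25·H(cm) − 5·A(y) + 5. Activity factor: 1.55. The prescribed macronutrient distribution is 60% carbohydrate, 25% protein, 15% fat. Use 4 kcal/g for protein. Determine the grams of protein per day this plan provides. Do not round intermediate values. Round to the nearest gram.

Mifflin-St Jeor (male): BMR = 10(112.5) + 6.25(193) − 5(84) + 5 = 1125 + 1206.25 − 420 + 5 = 1916.25 kcal/day.
TEE = 1916.25 × 1.55 = 2970.1875 kcal/day.
Protein energy = 25% × 2970.1875 = 742.5469 kcal.
Protein = 742.5469 ÷ 4 kcal/g = 185.6367 g.

186 g/day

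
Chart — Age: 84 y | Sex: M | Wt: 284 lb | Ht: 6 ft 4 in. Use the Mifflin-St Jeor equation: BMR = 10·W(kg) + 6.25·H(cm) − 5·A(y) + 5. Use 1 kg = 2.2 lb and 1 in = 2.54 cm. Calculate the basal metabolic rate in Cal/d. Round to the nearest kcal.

Convert to metric: weight = 284 ÷ 2.2 = 129.0909 kg; height = (6×12 + 4) × 2.54 = 76 × 2.54 = 193.04 cm.
Mifflin-St Jeor (male): BMR = 10(129.0909) + 6.25(193.04) − 5(84) + 5 = 1290.9091 + 1206.5 − 420 + 5 = 2082.4091 kcal/day.

2082 Cal/d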